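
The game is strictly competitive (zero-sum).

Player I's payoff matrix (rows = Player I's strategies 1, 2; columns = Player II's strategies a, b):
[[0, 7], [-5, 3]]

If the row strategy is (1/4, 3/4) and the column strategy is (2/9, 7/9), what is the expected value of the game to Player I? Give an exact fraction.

41/18

Against (2/9, 7/9), each row's expected payoff is 1: 49/9; 2: 11/9.
Taking the (1/4, 3/4)-weighted average: (1/4)·(49/9) + (3/4)·(11/9) = 41/18.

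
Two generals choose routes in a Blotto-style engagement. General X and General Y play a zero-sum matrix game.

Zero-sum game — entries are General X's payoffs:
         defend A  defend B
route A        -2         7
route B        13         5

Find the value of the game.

101/17

Row minima are -2 and 5, so General X's maximin is 5; column maxima are 13 and 7, so General Y's minimax is 7. These differ, so the equilibrium is in mixed strategies.
Let General X play route A with probability p. General Y is indifferent when −2p + 13(1−p) = 7p + 5(1−p), giving p = 8/17.
Let General Y play defend A with probability q. General X is indifferent when −2q + 7(1−q) = 13q + 5(1−q), giving q = 2/17.
The value is -2·(2/17) + (7)·(15/17) = 101/17.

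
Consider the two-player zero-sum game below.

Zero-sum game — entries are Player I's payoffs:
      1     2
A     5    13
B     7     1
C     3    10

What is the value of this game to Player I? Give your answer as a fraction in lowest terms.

Row C is strictly dominated by row A, so Player I never plays it.
The remaining 2×2 game on (A, B) × (1, 2) has no saddle point. Let Player I play A with probability p; indifference gives 5p + 7(1−p) = 13p + (1−p), so p = 3/7.
Similarly Player II's optimal q on 1 is 6/7, and the value is 5·(6/7) + (13)·(1/7) = 43/7.

43/7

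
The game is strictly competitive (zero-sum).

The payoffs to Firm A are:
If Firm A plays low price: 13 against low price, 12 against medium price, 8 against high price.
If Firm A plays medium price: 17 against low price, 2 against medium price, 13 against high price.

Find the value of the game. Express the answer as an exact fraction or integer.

Column low price is strictly dominated by high price for Firm B (it gives Firm A more in every row).
The remaining 2×2 game on (low price, medium price) × (medium price, high price) has no saddle point. Let Firm A play low price with probability p; indifference gives 12p + 2(1−p) = 8p + 13(1−p), so p = 11/15.
Similarly Firm B's optimal q on medium price is 1/3, and the value is 12·(1/3) + (8)·(2/3) = 28/3.

28/3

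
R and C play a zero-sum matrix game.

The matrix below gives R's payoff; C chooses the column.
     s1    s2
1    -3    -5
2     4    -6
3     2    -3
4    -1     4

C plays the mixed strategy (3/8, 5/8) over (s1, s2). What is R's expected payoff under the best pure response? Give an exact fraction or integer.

1: (-3)·(3/8) + (-5)·(5/8) = -17/4.
2: (4)·(3/8) + (-6)·(5/8) = -9/4.
3: (2)·(3/8) + (-3)·(5/8) = -9/8.
4: (-1)·(3/8) + (4)·(5/8) = 17/8.
The best pure response is 4 with expected payoff 17/8.

17/8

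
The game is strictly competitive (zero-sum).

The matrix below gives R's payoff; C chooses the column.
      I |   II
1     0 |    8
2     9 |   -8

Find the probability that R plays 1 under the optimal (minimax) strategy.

Row minima are 0 and -8, so R's maximin is 0; column maxima are 9 and 8, so C's minimax is 8. These differ, so the equilibrium is in mixed strategies.
Let R play 1 with probability p. C is indifferent when 9(1−p) = 8p − 8(1−p), giving p = 17/25.

17/25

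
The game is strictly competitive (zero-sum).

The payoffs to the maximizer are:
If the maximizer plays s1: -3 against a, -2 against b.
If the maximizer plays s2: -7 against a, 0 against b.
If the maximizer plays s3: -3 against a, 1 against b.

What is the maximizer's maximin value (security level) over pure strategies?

-3

The worst-case payoff for each row is s1: -3, s2: -7, s3: -3.
The best of these is -3.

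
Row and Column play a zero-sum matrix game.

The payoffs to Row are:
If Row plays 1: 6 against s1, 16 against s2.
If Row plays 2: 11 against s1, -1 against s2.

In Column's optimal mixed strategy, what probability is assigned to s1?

Row minima are 6 and -1, so Row's maximin is 6; column maxima are 11 and 16, so Column's minimax is 11. These differ, so the equilibrium is in mixed strategies.
Let Column play s1 with probability q. Row is indifferent when 6q + 16(1−q) = 11q − (1−q), giving q = 17/22.

17/22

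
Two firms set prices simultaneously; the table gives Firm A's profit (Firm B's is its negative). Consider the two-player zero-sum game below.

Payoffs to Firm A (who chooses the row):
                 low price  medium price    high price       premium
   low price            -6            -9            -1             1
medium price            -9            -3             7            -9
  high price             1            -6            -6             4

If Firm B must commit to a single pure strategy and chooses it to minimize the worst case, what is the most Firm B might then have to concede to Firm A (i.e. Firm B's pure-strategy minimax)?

The worst case (largest entry) in each column is low price: 1, medium price: -3, high price: 7, premium: 4.
The best (smallest) of these is -3.

-3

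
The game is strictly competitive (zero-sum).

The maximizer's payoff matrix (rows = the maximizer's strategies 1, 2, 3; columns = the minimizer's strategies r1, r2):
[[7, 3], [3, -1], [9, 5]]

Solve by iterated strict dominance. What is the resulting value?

Column r1 is strictly dominated by r2 for the minimizer (3<7, -1<3, 5<9); eliminate r1.
Row 1 is strictly dominated by row 3 (5>3); eliminate 1.
Row 2 is strictly dominated by row 3 (5>-1); eliminate 2.
Only (3, r2) remains, with payoff 5.

5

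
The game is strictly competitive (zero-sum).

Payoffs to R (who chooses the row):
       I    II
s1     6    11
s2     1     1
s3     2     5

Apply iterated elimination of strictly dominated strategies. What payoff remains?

Row s3 is strictly dominated by row s1 (6>2, 11>5); eliminate s3.
Row s2 is strictly dominated by row s1 (6>1, 11>1); eliminate s2.
Column II is strictly dominated by I for C (6<11); eliminate II.
Only (s1, I) remains, with payoff 6.

6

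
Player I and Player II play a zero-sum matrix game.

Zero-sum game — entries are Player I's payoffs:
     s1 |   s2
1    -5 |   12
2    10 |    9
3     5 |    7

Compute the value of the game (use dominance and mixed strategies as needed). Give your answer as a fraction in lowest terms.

55/6

Row 3 is strictly dominated by row 2, so Player I never plays it.
The remaining 2×2 game on (1, 2) × (s1, s2) has no saddle point. Let Player I play 1 with probability p; indifference gives −5p + 10(1−p) = 12p + 9(1−p), so p = 1/18.
Similarly Player II's optimal q on s1 is 1/6, and the value is -5·(1/6) + (12)·(5/6) = 55/6.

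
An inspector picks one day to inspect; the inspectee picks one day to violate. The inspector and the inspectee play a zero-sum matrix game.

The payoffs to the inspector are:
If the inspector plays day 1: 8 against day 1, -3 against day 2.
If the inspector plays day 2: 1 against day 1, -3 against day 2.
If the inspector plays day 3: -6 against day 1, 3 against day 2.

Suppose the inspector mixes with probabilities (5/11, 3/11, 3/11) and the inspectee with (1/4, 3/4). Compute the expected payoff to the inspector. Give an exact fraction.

Against (1/4, 3/4), each row's expected payoff is day 1: -1/4; day 2: -2; day 3: 3/4.
Taking the (5/11, 3/11, 3/11)-weighted average: (5/11)·(-1/4) + (3/11)·(-2) + (3/11)·(3/4) = -5/11.

-5/11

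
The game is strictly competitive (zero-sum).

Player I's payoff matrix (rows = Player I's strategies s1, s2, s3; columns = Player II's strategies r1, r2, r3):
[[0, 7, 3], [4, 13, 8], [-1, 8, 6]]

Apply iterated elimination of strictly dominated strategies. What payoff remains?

Row s3 is strictly dominated by row s2 (4>-1, 13>8, 8>6); eliminate s3.
Column r3 is strictly dominated by r1 for Player II (0<3, 4<8); eliminate r3.
Column r2 is strictly dominated by r1 for Player II (0<7, 4<13); eliminate r2.
Row s1 is strictly dominated by row s2 (4>0); eliminate s1.
Only (s2, r1) remains, with payoff 4.

4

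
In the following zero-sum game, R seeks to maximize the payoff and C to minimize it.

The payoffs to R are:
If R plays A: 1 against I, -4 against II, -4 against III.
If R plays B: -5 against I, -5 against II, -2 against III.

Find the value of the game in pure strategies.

-4

Row minima: -4, -5 → R's maximin is -4.
Column maxima: 1, -4, -2 → C's minimax is -4.
They coincide at (A, II), so the value is -4.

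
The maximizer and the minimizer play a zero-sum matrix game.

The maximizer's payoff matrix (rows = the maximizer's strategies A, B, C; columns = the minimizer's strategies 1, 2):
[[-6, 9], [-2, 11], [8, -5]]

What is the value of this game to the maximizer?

3

Row A is strictly dominated by row B, so the maximizer never plays it.
The remaining 2×2 game on (B, C) × (1, 2) has no saddle point. Let the maximizer play B with probability p; indifference gives −2p + 8(1−p) = 11p − 5(1−p), so p = 1/2.
Similarly the minimizer's optimal q on 1 is 8/13, and the value is -2·(8/13) + (11)·(5/13) = 3.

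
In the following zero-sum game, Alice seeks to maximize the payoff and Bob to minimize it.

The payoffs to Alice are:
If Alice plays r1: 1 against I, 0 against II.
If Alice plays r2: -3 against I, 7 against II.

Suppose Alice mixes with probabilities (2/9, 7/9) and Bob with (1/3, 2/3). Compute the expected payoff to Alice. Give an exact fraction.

79/27

Against (1/3, 2/3), each row's expected payoff is r1: 1/3; r2: 11/3.
Taking the (2/9, 7/9)-weighted average: (2/9)·(1/3) + (7/9)·(11/3) = 79/27.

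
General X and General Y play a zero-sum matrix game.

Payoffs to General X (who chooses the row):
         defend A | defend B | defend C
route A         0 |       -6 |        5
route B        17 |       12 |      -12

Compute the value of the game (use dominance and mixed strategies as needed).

Column defend A is strictly dominated by defend B for General Y (it gives General X more in every row).
The remaining 2×2 game on (route A, route B) × (defend B, defend C) has no saddle point. Let General X play route A with probability p; indifference gives −6p + 12(1−p) = 5p − 12(1−p), so p = 24/35.
Similarly General Y's optimal q on defend B is 17/35, and the value is -6·(17/35) + (5)·(18/35) = -12/35.

-12/35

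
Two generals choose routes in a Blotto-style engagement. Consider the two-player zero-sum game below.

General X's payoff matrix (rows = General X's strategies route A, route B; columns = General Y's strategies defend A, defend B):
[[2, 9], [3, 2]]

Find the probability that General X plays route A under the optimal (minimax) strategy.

Row minima are 2 and 2, so General X's maximin is 2; column maxima are 3 and 9, so General Y's minimax is 3. These differ, so the equilibrium is in mixed strategies.
Let General X play route A with probability p. General Y is indifferent when 2p + 3(1−p) = 9p + 2(1−p), giving p = 1/8.

1/8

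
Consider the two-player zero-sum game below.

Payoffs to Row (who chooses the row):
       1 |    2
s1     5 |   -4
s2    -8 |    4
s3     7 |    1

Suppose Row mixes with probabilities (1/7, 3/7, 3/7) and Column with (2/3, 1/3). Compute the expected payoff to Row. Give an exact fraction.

Against (2/3, 1/3), each row's expected payoff is s1: 2; s2: -4; s3: 5.
Taking the (1/7, 3/7, 3/7)-weighted average: (1/7)·(2) + (3/7)·(-4) + (3/7)·(5) = 5/7.

5/7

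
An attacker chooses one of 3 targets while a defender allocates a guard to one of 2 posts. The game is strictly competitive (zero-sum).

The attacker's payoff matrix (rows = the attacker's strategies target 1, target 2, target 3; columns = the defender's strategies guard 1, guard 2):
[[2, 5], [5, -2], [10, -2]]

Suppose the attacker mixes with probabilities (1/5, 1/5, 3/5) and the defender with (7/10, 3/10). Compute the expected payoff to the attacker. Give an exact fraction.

5

Against (7/10, 3/10), each row's expected payoff is target 1: 29/10; target 2: 29/10; target 3: 32/5.
Taking the (1/5, 1/5, 3/5)-weighted average: (1/5)·(29/10) + (1/5)·(29/10) + (3/5)·(32/5) = 5.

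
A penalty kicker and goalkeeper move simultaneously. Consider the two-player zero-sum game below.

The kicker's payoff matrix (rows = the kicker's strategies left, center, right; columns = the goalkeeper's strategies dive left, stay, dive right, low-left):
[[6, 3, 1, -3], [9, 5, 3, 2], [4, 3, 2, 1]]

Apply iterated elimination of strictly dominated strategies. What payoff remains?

Row left is strictly dominated by row center (9>6, 5>3, 3>1, 2>-3); eliminate left.
Column dive left is strictly dominated by stay for the goalkeeper (5<9, 3<4); eliminate dive left.
Column stay is strictly dominated by dive right for the goalkeeper (3<5, 2<3); eliminate stay.
Column dive right is strictly dominated by low-left for the goalkeeper (2<3, 1<2); eliminate dive right.
Row right is strictly dominated by row center (2>1); eliminate right.
Only (center, low-left) remains, with payoff 2.

2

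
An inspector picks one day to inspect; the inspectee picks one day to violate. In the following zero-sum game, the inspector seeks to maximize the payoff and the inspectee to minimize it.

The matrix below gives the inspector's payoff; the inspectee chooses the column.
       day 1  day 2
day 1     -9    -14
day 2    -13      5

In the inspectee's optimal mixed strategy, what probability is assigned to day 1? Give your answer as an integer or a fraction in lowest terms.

19/23

Row minima are -14 and -13, so the inspector's maximin is -13; column maxima are -9 and 5, so the inspectee's minimax is -9. These differ, so the equilibrium is in mixed strategies.
Let the inspectee play day 1 with probability q. The inspector is indifferent when −9q − 14(1−q) = −13q + 5(1−q), giving q = 19/23.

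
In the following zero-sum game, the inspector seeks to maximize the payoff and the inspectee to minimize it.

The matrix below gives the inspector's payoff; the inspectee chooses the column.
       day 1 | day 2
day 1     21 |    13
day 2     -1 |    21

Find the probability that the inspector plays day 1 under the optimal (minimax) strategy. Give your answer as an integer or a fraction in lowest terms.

11/15

Row minima are 13 and -1, so the inspector's maximin is 13; column maxima are 21 and 21, so the inspectee's minimax is 21. These differ, so the equilibrium is in mixed strategies.
Let the inspector play day 1 with probability p. The inspectee is indifferent when 21p − (1−p) = 13p + 21(1−p), giving p = 11/15.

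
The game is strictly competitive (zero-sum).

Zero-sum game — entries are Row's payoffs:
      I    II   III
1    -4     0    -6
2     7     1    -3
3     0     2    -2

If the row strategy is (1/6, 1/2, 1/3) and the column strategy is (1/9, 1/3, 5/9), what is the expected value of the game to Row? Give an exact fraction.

Against (1/9, 1/3, 5/9), each row's expected payoff is 1: -34/9; 2: -5/9; 3: -4/9.
Taking the (1/6, 1/2, 1/3)-weighted average: (1/6)·(-34/9) + (1/2)·(-5/9) + (1/3)·(-4/9) = -19/18.

-19/18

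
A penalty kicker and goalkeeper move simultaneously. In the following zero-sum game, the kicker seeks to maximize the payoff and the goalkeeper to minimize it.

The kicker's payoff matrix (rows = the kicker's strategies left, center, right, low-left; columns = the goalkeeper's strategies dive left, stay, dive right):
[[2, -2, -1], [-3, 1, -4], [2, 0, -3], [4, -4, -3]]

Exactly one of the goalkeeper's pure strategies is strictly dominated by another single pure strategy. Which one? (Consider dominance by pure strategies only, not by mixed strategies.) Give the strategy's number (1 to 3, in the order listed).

The goalkeeper prefers columns that give the kicker less. Compare dive left with dive right: -1 < 2, -4 < -3, -3 < 2, -3 < 4.
So dive right strictly dominates dive left for the goalkeeper; dive left is strictly dominated.

1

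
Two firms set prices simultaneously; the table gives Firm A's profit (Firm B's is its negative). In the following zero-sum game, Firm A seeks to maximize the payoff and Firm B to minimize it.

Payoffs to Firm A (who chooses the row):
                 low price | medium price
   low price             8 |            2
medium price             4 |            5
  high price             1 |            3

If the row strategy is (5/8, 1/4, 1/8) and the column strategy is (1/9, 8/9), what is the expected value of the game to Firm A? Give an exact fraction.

233/72

Against (1/9, 8/9), each row's expected payoff is low price: 8/3; medium price: 44/9; high price: 25/9.
Taking the (5/8, 1/4, 1/8)-weighted average: (5/8)·(8/3) + (1/4)·(44/9) + (1/8)·(25/9) = 233/72.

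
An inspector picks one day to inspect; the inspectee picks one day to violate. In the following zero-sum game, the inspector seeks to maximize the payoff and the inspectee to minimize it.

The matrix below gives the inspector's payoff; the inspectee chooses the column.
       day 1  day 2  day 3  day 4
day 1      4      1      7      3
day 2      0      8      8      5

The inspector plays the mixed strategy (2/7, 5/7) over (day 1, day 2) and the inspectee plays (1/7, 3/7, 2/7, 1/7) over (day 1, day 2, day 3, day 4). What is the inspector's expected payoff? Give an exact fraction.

Against (1/7, 3/7, 2/7, 1/7), each row's expected payoff is day 1: 24/7; day 2: 45/7.
Taking the (2/7, 5/7)-weighted average: (2/7)·(24/7) + (5/7)·(45/7) = 39/7.

39/7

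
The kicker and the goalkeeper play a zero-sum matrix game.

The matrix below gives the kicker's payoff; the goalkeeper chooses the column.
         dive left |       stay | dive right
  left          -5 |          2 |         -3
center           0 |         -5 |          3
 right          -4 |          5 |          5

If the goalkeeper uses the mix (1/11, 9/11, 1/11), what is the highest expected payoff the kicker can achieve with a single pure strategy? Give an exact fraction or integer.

46/11

left: (-5)·(1/11) + (2)·(9/11) + (-3)·(1/11) = 10/11.
center: (0)·(1/11) + (-5)·(9/11) + (3)·(1/11) = -42/11.
right: (-4)·(1/11) + (5)·(9/11) + (5)·(1/11) = 46/11.
The best pure response is right with expected payoff 46/11.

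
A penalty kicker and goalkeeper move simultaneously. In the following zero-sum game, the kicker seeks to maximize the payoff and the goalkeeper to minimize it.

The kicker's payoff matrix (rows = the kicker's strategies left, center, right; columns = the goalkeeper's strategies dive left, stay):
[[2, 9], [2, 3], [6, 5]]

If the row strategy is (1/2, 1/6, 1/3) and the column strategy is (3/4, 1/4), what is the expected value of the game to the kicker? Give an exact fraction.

25/6

Against (3/4, 1/4), each row's expected payoff is left: 15/4; center: 9/4; right: 23/4.
Taking the (1/2, 1/6, 1/3)-weighted average: (1/2)·(15/4) + (1/6)·(9/4) + (1/3)·(23/4) = 25/6.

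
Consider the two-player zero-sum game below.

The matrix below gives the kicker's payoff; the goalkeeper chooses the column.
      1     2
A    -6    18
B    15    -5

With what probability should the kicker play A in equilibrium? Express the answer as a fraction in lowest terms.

Row minima are -6 and -5, so the kicker's maximin is -5; column maxima are 15 and 18, so the goalkeeper's minimax is 15. These differ, so the equilibrium is in mixed strategies.
Let the kicker play A with probability p. The goalkeeper is indifferent when −6p + 15(1−p) = 18p − 5(1−p), giving p = 5/11.

5/11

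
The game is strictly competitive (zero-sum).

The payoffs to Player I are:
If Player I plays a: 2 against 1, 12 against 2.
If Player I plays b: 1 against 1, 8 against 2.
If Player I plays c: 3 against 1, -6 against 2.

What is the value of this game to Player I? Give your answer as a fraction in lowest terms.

Row b is strictly dominated by row a, so Player I never plays it.
The remaining 2×2 game on (a, c) × (1, 2) has no saddle point. Let Player I play a with probability p; indifference gives 2p + 3(1−p) = 12p − 6(1−p), so p = 9/19.
Similarly Player II's optimal q on 1 is 18/19, and the value is 2·(18/19) + (12)·(1/19) = 48/19.

48/19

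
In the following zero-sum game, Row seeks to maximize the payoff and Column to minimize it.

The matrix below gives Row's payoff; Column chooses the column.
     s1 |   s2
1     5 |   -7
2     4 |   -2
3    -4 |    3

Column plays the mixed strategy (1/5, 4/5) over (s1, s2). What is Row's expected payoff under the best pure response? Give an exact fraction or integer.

8/5

1: (5)·(1/5) + (-7)·(4/5) = -23/5.
2: (4)·(1/5) + (-2)·(4/5) = -4/5.
3: (-4)·(1/5) + (3)·(4/5) = 8/5.
The best pure response is 3 with expected payoff 8/5.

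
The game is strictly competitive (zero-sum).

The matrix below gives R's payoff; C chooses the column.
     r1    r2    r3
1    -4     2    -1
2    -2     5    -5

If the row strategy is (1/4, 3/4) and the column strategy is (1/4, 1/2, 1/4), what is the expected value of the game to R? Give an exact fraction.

Against (1/4, 1/2, 1/4), each row's expected payoff is 1: -1/4; 2: 3/4.
Taking the (1/4, 3/4)-weighted average: (1/4)·(-1/4) + (3/4)·(3/4) = 1/2.

1/2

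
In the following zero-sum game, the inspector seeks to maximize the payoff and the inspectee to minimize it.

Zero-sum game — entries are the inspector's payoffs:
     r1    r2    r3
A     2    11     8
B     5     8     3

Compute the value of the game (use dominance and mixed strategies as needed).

17/4

Column r2 is strictly dominated by r3 for the inspectee (it gives the inspector more in every row).
The remaining 2×2 game on (A, B) × (r1, r3) has no saddle point. Let the inspector play A with probability p; indifference gives 2p + 5(1−p) = 8p + 3(1−p), so p = 1/4.
Similarly the inspectee's optimal q on r1 is 5/8, and the value is 2·(5/8) + (8)·(3/8) = 17/4.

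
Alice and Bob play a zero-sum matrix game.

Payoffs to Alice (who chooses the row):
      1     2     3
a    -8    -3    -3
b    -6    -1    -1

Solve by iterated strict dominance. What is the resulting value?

Column 3 is strictly dominated by 1 for Bob (-8<-3, -6<-1); eliminate 3.
Column 2 is strictly dominated by 1 for Bob (-8<-3, -6<-1); eliminate 2.
Row a is strictly dominated by row b (-6>-8); eliminate a.
Only (b, 1) remains, with payoff -6.

-6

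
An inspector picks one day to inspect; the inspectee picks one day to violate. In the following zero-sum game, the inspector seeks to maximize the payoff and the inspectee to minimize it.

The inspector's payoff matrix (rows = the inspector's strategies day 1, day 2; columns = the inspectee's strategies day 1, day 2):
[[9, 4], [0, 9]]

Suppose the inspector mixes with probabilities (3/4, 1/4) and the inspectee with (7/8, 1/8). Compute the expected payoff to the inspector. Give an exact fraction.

Against (7/8, 1/8), each row's expected payoff is day 1: 67/8; day 2: 9/8.
Taking the (3/4, 1/4)-weighted average: (3/4)·(67/8) + (1/4)·(9/8) = 105/16.

105/16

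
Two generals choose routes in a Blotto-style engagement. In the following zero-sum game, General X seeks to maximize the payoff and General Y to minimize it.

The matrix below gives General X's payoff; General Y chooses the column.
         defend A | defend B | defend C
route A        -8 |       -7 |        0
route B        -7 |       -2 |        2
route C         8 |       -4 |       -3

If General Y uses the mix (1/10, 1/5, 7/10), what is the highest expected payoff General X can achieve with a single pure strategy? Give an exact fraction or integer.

route A: (-8)·(1/10) + (-7)·(1/5) + (0)·(7/10) = -11/5.
route B: (-7)·(1/10) + (-2)·(1/5) + (2)·(7/10) = 3/10.
route C: (8)·(1/10) + (-4)·(1/5) + (-3)·(7/10) = -21/10.
The best pure response is route B with expected payoff 3/10.

3/10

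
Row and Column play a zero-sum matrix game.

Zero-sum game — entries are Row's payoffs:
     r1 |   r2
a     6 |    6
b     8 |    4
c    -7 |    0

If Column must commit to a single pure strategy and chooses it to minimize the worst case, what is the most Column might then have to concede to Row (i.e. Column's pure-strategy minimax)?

6

The worst case (largest entry) in each column is r1: 8, r2: 6.
The best (smallest) of these is 6.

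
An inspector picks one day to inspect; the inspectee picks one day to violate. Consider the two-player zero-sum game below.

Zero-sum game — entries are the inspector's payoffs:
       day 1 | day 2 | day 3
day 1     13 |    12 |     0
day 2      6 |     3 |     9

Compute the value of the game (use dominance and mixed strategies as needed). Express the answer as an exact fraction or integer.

6

Column day 1 is strictly dominated by day 2 for the inspectee (it gives the inspector more in every row).
The remaining 2×2 game on (day 1, day 2) × (day 2, day 3) has no saddle point. Let the inspector play day 1 with probability p; indifference gives 12p + 3(1−p) = 9(1−p), so p = 1/3.
Similarly the inspectee's optimal q on day 2 is 1/2, and the value is 12·(1/2) + (0)·(1/2) = 6.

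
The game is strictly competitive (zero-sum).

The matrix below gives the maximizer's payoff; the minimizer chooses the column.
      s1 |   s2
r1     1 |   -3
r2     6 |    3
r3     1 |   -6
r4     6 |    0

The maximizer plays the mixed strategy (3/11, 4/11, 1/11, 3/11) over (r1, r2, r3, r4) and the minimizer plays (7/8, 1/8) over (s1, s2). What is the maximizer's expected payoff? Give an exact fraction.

29/8

Against (7/8, 1/8), each row's expected payoff is r1: 1/2; r2: 45/8; r3: 1/8; r4: 21/4.
Taking the (3/11, 4/11, 1/11, 3/11)-weighted average: (3/11)·(1/2) + (4/11)·(45/8) + (1/11)·(1/8) + (3/11)·(21/4) = 29/8.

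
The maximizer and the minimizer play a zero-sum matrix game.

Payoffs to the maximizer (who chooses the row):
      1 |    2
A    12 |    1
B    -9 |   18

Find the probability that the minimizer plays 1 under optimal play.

Row minima are 1 and -9, so the maximizer's maximin is 1; column maxima are 12 and 18, so the minimizer's minimax is 12. These differ, so the equilibrium is in mixed strategies.
Let the minimizer play 1 with probability q. The maximizer is indifferent when 12q + (1−q) = −9q + 18(1−q), giving q = 17/38.

17/38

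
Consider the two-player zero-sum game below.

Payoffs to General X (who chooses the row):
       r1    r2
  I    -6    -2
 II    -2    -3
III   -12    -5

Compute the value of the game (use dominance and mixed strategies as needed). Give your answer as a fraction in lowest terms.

Row III is strictly dominated by row I, so General X never plays it.
The remaining 2×2 game on (I, II) × (r1, r2) has no saddle point. Let General X play I with probability p; indifference gives −6p − 2(1−p) = −2p − 3(1−p), so p = 1/5.
Similarly General Y's optimal q on r1 is 1/5, and the value is -6·(1/5) + (-2)·(4/5) = -14/5.

-14/5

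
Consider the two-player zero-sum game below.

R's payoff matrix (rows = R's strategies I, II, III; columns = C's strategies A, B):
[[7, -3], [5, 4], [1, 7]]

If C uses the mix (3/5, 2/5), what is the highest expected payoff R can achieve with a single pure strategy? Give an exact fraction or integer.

I: (7)·(3/5) + (-3)·(2/5) = 3.
II: (5)·(3/5) + (4)·(2/5) = 23/5.
III: (1)·(3/5) + (7)·(2/5) = 17/5.
The best pure response is II with expected payoff 23/5.

23/5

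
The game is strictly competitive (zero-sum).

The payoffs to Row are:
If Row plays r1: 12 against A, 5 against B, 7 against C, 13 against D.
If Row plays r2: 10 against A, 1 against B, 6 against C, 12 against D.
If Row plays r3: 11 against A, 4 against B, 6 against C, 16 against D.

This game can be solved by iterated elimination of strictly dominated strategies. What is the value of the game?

Row r2 is strictly dominated by row r1 (12>10, 5>1, 7>6, 13>12); eliminate r2.
Column C is strictly dominated by B for Column (5<7, 4<6); eliminate C.
Column D is strictly dominated by A for Column (12<13, 11<16); eliminate D.
Row r3 is strictly dominated by row r1 (12>11, 5>4); eliminate r3.
Column A is strictly dominated by B for Column (5<12); eliminate A.
Only (r1, B) remains, with payoff 5.

5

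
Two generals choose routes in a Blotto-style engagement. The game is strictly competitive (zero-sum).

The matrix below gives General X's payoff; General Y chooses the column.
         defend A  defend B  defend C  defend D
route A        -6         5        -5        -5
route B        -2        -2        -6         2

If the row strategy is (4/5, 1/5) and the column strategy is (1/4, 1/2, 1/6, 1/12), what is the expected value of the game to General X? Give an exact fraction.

Against (1/4, 1/2, 1/6, 1/12), each row's expected payoff is route A: -1/4; route B: -7/3.
Taking the (4/5, 1/5)-weighted average: (4/5)·(-1/4) + (1/5)·(-7/3) = -2/3.

-2/3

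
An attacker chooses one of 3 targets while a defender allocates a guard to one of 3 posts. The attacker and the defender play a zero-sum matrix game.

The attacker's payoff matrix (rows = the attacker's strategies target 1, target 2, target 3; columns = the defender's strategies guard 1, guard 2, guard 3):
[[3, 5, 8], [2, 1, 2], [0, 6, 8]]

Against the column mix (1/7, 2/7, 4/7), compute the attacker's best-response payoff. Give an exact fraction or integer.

45/7

target 1: (3)·(1/7) + (5)·(2/7) + (8)·(4/7) = 45/7.
target 2: (2)·(1/7) + (1)·(2/7) + (2)·(4/7) = 12/7.
target 3: (0)·(1/7) + (6)·(2/7) + (8)·(4/7) = 44/7.
The best pure response is target 1 with expected payoff 45/7.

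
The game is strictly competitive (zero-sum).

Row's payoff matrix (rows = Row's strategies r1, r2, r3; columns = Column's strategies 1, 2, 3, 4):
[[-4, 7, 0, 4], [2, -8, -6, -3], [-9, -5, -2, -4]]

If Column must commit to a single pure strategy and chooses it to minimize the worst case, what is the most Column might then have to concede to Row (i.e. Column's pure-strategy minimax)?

The worst case (largest entry) in each column is 1: 2, 2: 7, 3: 0, 4: 4.
The best (smallest) of these is 0.

0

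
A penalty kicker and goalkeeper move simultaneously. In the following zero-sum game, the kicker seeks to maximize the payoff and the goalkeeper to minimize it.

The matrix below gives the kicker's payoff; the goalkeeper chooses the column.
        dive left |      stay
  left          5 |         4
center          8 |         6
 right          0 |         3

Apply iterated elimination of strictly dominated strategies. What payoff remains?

Row right is strictly dominated by row left (5>0, 4>3); eliminate right.
Column dive left is strictly dominated by stay for the goalkeeper (4<5, 6<8); eliminate dive left.
Row left is strictly dominated by row center (6>4); eliminate left.
Only (center, stay) remains, with payoff 6.

6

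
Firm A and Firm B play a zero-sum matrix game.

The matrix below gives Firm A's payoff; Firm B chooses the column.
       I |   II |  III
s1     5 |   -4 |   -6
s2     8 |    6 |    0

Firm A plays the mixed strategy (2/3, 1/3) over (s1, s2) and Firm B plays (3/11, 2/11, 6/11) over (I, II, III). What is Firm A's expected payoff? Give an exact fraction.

-2/3

Against (3/11, 2/11, 6/11), each row's expected payoff is s1: -29/11; s2: 36/11.
Taking the (2/3, 1/3)-weighted average: (2/3)·(-29/11) + (1/3)·(36/11) = -2/3.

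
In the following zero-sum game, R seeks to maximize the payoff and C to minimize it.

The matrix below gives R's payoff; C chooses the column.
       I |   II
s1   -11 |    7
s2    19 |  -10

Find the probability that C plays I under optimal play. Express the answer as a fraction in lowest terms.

17/47

Row minima are -11 and -10, so R's maximin is -10; column maxima are 19 and 7, so C's minimax is 7. These differ, so the equilibrium is in mixed strategies.
Let C play I with probability q. R is indifferent when −11q + 7(1−q) = 19q − 10(1−q), giving q = 17/47.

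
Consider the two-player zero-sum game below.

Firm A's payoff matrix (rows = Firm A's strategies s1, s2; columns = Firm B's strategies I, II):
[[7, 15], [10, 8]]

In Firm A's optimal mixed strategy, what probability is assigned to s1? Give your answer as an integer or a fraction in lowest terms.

1/5

Row minima are 7 and 8, so Firm A's maximin is 8; column maxima are 10 and 15, so Firm B's minimax is 10. These differ, so the equilibrium is in mixed strategies.
Let Firm A play s1 with probability p. Firm B is indifferent when 7p + 10(1−p) = 15p + 8(1−p), giving p = 1/5.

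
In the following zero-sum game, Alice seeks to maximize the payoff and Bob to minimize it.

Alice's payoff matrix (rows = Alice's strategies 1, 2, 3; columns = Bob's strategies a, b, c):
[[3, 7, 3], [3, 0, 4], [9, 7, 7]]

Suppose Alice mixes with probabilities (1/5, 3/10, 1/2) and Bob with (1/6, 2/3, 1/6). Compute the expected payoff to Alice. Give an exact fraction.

103/20

Against (1/6, 2/3, 1/6), each row's expected payoff is 1: 17/3; 2: 7/6; 3: 22/3.
Taking the (1/5, 3/10, 1/2)-weighted average: (1/5)·(17/3) + (3/10)·(7/6) + (1/2)·(22/3) = 103/20.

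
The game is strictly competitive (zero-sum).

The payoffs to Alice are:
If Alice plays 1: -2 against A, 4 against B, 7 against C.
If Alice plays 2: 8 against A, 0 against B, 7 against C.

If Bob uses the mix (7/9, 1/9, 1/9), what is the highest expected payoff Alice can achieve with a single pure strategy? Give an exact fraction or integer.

1: (-2)·(7/9) + (4)·(1/9) + (7)·(1/9) = -1/3.
2: (8)·(7/9) + (0)·(1/9) + (7)·(1/9) = 7.
The best pure response is 2 with expected payoff 7.

7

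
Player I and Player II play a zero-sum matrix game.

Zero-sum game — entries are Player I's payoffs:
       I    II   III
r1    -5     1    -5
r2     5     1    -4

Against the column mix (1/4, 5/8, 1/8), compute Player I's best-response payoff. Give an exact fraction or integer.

r1: (-5)·(1/4) + (1)·(5/8) + (-5)·(1/8) = -5/4.
r2: (5)·(1/4) + (1)·(5/8) + (-4)·(1/8) = 11/8.
The best pure response is r2 with expected payoff 11/8.

11/8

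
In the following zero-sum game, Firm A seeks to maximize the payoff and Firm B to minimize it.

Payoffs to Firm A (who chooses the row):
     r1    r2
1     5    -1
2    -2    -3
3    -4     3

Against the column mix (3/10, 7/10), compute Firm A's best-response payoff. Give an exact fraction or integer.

9/10

1: (5)·(3/10) + (-1)·(7/10) = 4/5.
2: (-2)·(3/10) + (-3)·(7/10) = -27/10.
3: (-4)·(3/10) + (3)·(7/10) = 9/10.
The best pure response is 3 with expected payoff 9/10.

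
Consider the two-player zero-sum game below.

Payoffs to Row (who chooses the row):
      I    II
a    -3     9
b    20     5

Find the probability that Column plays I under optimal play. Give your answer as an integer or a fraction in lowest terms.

Row minima are -3 and 5, so Row's maximin is 5; column maxima are 20 and 9, so Column's minimax is 9. These differ, so the equilibrium is in mixed strategies.
Let Column play I with probability q. Row is indifferent when −3q + 9(1−q) = 20q + 5(1−q), giving q = 4/27.

4/27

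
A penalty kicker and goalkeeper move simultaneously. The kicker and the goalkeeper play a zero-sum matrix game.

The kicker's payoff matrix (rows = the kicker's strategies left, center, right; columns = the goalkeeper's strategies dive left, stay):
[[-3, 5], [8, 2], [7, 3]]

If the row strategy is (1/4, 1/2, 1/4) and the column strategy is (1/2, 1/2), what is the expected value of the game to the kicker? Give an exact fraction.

4

Against (1/2, 1/2), each row's expected payoff is left: 1; center: 5; right: 5.
Taking the (1/4, 1/2, 1/4)-weighted average: (1/4)·(1) + (1/2)·(5) + (1/4)·(5) = 4.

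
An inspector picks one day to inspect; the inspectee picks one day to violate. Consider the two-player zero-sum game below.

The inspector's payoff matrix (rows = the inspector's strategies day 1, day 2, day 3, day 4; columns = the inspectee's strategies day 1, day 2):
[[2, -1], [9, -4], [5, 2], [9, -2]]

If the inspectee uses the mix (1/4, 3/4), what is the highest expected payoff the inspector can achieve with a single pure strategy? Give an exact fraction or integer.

day 1: (2)·(1/4) + (-1)·(3/4) = -1/4.
day 2: (9)·(1/4) + (-4)·(3/4) = -3/4.
day 3: (5)·(1/4) + (2)·(3/4) = 11/4.
day 4: (9)·(1/4) + (-2)·(3/4) = 3/4.
The best pure response is day 3 with expected payoff 11/4.

11/4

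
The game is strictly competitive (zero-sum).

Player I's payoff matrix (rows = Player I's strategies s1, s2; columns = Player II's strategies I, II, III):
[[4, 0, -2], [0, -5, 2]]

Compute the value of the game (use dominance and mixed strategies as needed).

Column I is strictly dominated by II for Player II (it gives Player I more in every row).
The remaining 2×2 game on (s1, s2) × (II, III) has no saddle point. Let Player I play s1 with probability p; indifference gives −5(1−p) = −2p + 2(1−p), so p = 7/9.
Similarly Player II's optimal q on II is 4/9, and the value is 0·(4/9) + (-2)·(5/9) = -10/9.

-10/9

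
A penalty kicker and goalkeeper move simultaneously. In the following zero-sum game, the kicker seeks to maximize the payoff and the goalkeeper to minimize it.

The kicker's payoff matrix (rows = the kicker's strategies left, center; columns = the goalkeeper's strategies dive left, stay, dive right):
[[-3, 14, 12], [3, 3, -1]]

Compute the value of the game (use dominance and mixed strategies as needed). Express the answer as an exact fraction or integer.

Column stay is strictly dominated by dive right for the goalkeeper (it gives the kicker more in every row).
The remaining 2×2 game on (left, center) × (dive left, dive right) has no saddle point. Let the kicker play left with probability p; indifference gives −3p + 3(1−p) = 12p − (1−p), so p = 4/19.
Similarly the goalkeeper's optimal q on dive left is 13/19, and the value is -3·(13/19) + (12)·(6/19) = 33/19.

33/19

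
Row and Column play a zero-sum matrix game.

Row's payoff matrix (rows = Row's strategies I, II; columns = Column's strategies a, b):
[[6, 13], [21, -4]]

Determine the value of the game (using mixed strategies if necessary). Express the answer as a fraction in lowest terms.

Row minima are 6 and -4, so Row's maximin is 6; column maxima are 21 and 13, so Column's minimax is 13. These differ, so the equilibrium is in mixed strategies.
Let Row play I with probability p. Column is indifferent when 6p + 21(1−p) = 13p − 4(1−p), giving p = 25/32.
Let Column play a with probability q. Row is indifferent when 6q + 13(1−q) = 21q − 4(1−q), giving q = 17/32.
The value is 6·(17/32) + (13)·(15/32) = 297/32.

297/32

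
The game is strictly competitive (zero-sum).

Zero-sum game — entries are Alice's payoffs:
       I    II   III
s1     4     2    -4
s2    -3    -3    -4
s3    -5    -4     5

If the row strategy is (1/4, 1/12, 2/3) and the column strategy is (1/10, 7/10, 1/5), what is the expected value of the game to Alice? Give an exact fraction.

-31/20

Against (1/10, 7/10, 1/5), each row's expected payoff is s1: 1; s2: -16/5; s3: -23/10.
Taking the (1/4, 1/12, 2/3)-weighted average: (1/4)·(1) + (1/12)·(-16/5) + (2/3)·(-23/10) = -31/20.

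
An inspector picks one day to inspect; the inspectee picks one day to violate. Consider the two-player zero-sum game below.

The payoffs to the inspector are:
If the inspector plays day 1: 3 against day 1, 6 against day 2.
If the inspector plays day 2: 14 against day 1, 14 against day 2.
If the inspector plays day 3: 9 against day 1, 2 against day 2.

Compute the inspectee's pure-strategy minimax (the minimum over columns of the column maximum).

The worst case (largest entry) in each column is day 1: 14, day 2: 14.
The best (smallest) of these is 14.

14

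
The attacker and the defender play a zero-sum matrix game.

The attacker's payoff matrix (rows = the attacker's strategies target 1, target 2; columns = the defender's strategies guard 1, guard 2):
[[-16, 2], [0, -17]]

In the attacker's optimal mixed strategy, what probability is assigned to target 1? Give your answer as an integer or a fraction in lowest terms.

17/35

Row minima are -16 and -17, so the attacker's maximin is -16; column maxima are 0 and 2, so the defender's minimax is 0. These differ, so the equilibrium is in mixed strategies.
Let the attacker play target 1 with probability p. The defender is indifferent when −16p = 2p − 17(1−p), giving p = 17/35.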